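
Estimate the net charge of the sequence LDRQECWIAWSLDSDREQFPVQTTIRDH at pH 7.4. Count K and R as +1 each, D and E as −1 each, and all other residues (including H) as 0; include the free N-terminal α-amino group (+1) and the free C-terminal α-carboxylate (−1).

Positive (K, R): R3, R16, R26 → +3.
Negative (D, E): D2, E5, D13, D15, E17, D27 → −6.
The N-terminus (+1) and C-terminus (−1) cancel.
Net charge = (+3) + (−6) = −3.

-3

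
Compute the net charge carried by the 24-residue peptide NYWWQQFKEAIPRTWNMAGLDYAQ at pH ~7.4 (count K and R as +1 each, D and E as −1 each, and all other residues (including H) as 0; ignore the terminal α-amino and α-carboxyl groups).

0

Positive (K, R): K8, R13 → +2.
Negative (D, E): E9, D21 → −2.
Net charge = (+2) + (−2) = 0.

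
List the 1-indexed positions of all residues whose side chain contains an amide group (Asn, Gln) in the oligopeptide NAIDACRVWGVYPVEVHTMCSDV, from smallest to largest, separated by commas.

1

Matching residues: N1.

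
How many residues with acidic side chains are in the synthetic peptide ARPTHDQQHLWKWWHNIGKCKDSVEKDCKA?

4

Aspartate (D) and glutamate (E) have carboxylic-acid side chains and are the acidic amino acids.
Matching residues: D6, D22, E25, D27.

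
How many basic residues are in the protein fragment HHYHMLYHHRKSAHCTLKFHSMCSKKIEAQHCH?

14

Lysine (K), arginine (R), and histidine (H) have basic, nitrogen-containing side chains.
Matching residues: H1, H2, H4, H8, H9, R10, K11, H14, K18, H20, K25, K26, H31, H33.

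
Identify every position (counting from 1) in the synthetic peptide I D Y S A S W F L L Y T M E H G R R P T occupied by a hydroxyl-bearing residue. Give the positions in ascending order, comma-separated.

3, 4, 6, 11, 12, 20

The –OH-bearing residues are Ser, Thr (aliphatic alcohols), and Tyr (phenol).
Matching residues: Y3, S4, S6, Y11, T12, T20.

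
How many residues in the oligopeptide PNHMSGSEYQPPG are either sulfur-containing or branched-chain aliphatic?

1

Sulfur-containing: C, M. Branched-chain aliphatic: I, L, V.
Sulfur-containing residues here: M4 (1).
Branched-chain aliphatic residues here: none (0).
The two groups share no amino acid, so total = 1 + 0 = 1.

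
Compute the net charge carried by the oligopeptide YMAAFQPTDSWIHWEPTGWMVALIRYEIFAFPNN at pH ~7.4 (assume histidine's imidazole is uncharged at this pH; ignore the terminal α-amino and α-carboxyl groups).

At pH ~7.4 the Lys and Arg side chains are protonated (+1), the Asp and Glu side chains are deprotonated (−1), and with His taken as neutral all other side chains carry no charge.
Positive (K, R): R25 → +1.
Negative (D, E): D9, E15, E27 → −3.
Net charge = (+1) + (−3) = −2.

-2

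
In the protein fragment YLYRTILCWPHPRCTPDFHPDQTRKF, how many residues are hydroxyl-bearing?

The –OH-bearing residues are Ser, Thr (aliphatic alcohols), and Tyr (phenol).
Matching residues: Y1, Y3, T5, T15, T23.

5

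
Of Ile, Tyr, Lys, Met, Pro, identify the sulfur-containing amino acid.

Cysteine (C, thiol) and methionine (M, thioether) are the two sulfur-containing amino acids.
Of the listed options, only Met belongs to this group.

Met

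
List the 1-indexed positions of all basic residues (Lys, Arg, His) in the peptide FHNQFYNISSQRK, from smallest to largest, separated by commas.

2, 12, 13

Matching residues: H2, R12, K13.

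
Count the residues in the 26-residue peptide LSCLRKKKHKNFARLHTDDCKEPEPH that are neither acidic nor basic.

Acidic: D, E. Basic: K, R, H. All other residues are neither.
Matching residues: L1, S2, C3, L4, N11, F12, A13, L15, T17, C20, P23, P25.

12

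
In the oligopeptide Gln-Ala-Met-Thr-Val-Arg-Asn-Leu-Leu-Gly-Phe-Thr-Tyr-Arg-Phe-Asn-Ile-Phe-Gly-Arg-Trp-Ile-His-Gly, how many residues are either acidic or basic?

4

Acidic: D, E. Basic: H, K, R.
Acidic residues here: none (0).
Basic residues here: Arg6, Arg14, Arg20, His23 (4).
The two groups share no amino acid, so total = 0 + 4 = 4.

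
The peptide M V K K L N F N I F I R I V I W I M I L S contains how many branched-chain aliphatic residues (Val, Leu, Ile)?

Matching residues: V2, L5, I9, I11, I13, V14, I15, I17, I19, L20.

10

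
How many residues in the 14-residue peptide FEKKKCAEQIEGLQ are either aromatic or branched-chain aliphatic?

Aromatic: F, W, Y. Branched-chain aliphatic: I, L, V.
Aromatic residues here: F1 (1).
Branched-chain aliphatic residues here: I10, L13 (2).
The two groups share no amino acid, so total = 1 + 2 = 3.

3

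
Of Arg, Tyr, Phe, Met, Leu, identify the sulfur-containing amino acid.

Met

Cysteine (C, thiol) and methionine (M, thioether) are the two sulfur-containing amino acids.
Of the listed options, only Met belongs to this group.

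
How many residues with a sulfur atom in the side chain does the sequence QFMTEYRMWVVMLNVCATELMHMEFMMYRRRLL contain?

Only Cys (C) and Met (M) have a sulfur atom in the side chain.
Matching residues: M3, M8, M12, C16, M21, M23, M26, M27.

8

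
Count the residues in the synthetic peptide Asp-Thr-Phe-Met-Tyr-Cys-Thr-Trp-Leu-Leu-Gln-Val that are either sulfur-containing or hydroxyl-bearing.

Sulfur-containing: C, M. Hydroxyl-bearing: S, T, Y.
Sulfur-containing residues here: Met4, Cys6 (2).
Hydroxyl-bearing residues here: Thr2, Tyr5, Thr7 (3).
The two groups share no amino acid, so total = 2 + 3 = 5.

5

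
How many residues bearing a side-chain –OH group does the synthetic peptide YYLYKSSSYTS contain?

S, T, and Y are the three residues with a side-chain hydroxyl.
Matching residues: Y1, Y2, Y4, S6, S7, S8, Y9, T10, S11.

9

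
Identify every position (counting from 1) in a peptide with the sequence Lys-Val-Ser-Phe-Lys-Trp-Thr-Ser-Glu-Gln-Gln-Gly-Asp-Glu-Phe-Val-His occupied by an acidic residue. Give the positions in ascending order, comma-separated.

Aspartate (D) and glutamate (E) have carboxylic-acid side chains and are the acidic amino acids.
Matching residues: Glu9, Asp13, Glu14.

9, 13, 14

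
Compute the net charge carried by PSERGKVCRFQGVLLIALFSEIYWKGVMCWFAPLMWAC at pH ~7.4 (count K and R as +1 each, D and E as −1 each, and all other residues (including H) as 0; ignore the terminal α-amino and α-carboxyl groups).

Positive (K, R): R4, K6, R9, K25 → +4.
Negative (D, E): E3, E21 → −2.
Net charge = (+4) + (−2) = +2.

+2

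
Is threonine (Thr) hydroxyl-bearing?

Yes

S, T, and Y are the three residues with a side-chain hydroxyl.
Threonine is in this group.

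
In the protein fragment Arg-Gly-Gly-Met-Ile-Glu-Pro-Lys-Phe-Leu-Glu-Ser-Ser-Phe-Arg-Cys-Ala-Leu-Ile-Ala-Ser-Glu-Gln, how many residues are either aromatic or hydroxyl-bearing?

5

Aromatic: F, W, Y. Hydroxyl-bearing: S, T, Y.
Aromatic residues here: Phe9, Phe14 (2).
Hydroxyl-bearing residues here: Ser12, Ser13, Ser21 (3).
(Y belongs to both groups, but none appear in this sequence.) Total = 2 + 3 = 5.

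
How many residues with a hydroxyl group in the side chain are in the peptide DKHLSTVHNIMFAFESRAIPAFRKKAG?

3

Serine (S), threonine (T), and tyrosine (Y) each carry a hydroxyl group on the side chain.
Matching residues: S5, T6, S16.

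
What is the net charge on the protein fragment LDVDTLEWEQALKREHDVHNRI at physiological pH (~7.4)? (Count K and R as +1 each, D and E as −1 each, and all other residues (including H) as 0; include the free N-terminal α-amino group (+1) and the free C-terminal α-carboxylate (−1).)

-3

Positive (K, R): K13, R14, R21 → +3.
Negative (D, E): D2, D4, E7, E9, E15, D17 → −6.
The N-terminus (+1) and C-terminus (−1) cancel.
Net charge = (+3) + (−6) = −3.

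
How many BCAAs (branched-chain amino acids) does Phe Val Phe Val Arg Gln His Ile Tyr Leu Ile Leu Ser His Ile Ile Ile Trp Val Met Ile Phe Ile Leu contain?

13

V, L, and I make up the branched-chain aliphatic group.
Matching residues: Val2, Val4, Ile8, Leu10, Ile11, Leu12, Ile15, Ile16, Ile17, Val19, Ile21, Ile23, Leu24.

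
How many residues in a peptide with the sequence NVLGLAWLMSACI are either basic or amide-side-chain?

1

Basic: H, K, R. Amide-side-chain: N, Q.
Basic residues here: none (0).
Amide-side-chain residues here: N1 (1).
The two groups share no amino acid, so total = 0 + 1 = 1.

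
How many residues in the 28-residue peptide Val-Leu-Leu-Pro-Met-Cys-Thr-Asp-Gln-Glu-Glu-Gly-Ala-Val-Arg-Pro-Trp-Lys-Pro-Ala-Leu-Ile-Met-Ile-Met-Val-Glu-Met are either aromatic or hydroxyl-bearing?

Aromatic: F, W, Y. Hydroxyl-bearing: S, T, Y.
Aromatic residues here: Trp17 (1).
Hydroxyl-bearing residues here: Thr7 (1).
(Y belongs to both groups, but none appear in this sequence.) Total = 1 + 1 = 2.

2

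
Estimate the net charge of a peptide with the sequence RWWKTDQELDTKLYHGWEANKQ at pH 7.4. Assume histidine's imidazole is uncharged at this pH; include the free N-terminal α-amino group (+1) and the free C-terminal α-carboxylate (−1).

At pH ~7.4 the Lys and Arg side chains are protonated (+1), the Asp and Glu side chains are deprotonated (−1), and with His taken as neutral all other side chains carry no charge.
Positive (K, R): R1, K4, K12, K21 → +4.
Negative (D, E): D6, E8, D10, E18 → −4.
The N-terminus (+1) and C-terminus (−1) cancel.
Net charge = (+4) + (−4) = 0.

0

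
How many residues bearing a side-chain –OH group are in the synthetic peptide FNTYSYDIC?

4

Serine (S), threonine (T), and tyrosine (Y) each carry a hydroxyl group on the side chain.
Matching residues: T3, Y4, S5, Y6.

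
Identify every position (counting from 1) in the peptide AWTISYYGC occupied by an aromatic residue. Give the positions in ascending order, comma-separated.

2, 6, 7

The aromatic amino acids are Phe (F, benzyl), Trp (W, indole), and Tyr (Y, phenol).
Matching residues: W2, Y6, Y7.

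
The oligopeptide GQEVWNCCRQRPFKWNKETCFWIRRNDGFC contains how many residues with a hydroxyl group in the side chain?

The –OH-bearing residues are Ser, Thr (aliphatic alcohols), and Tyr (phenol).
Matching residues: T19.

1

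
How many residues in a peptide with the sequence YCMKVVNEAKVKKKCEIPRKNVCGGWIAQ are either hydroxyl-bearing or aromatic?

2

Hydroxyl-bearing: S, T, Y. Aromatic: F, W, Y.
Hydroxyl-bearing residues here: Y1 (1).
Aromatic residues here: Y1, W26 (2).
Y is in both groups, so the 1 Y residue must not be double-counted.
Total = 1 + 2 − 1 = 2.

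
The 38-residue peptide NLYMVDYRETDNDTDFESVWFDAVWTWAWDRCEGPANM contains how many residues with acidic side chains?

9

Aspartate (D) and glutamate (E) have carboxylic-acid side chains and are the acidic amino acids.
Matching residues: D6, E9, D11, D13, D15, E17, D22, D30, E33.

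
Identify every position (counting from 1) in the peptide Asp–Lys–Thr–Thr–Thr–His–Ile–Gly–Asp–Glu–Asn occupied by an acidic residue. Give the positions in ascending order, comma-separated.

1, 9, 10

Only D (aspartate) and E (glutamate) carry a side-chain carboxylic acid.
Matching residues: Asp1, Asp9, Glu10.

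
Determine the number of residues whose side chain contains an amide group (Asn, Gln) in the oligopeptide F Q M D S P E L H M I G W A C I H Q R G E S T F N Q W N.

Matching residues: Q2, Q18, N25, Q26, N28.

5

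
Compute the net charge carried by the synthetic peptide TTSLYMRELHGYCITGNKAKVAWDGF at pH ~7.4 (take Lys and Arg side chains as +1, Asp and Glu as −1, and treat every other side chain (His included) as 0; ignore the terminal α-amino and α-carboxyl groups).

Positive (K, R): R7, K18, K20 → +3.
Negative (D, E): E8, D24 → −2.
Net charge = (+3) + (−2) = +1.

+1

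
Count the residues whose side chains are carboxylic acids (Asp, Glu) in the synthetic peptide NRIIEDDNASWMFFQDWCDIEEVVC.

7

Matching residues: E5, D6, D7, D16, D19, E21, E22.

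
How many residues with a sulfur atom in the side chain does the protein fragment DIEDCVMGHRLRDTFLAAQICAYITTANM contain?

4

Cysteine (C, thiol) and methionine (M, thioether) are the two sulfur-containing amino acids.
Matching residues: C5, M7, C21, M29.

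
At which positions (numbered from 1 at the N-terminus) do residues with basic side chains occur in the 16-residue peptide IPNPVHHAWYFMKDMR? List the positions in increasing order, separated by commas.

K, R, and H are the three residues with basic side chains (ε-amine, guanidinium, and imidazole respectively).
Matching residues: H6, H7, K13, R16.

6, 7, 13, 16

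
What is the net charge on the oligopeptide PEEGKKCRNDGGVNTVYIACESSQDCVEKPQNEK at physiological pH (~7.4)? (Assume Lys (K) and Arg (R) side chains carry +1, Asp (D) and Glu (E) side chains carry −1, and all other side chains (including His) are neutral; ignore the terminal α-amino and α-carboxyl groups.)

Positive (K, R): K5, K6, R8, K29, K34 → +5.
Negative (D, E): E2, E3, D10, E21, D25, E28, E33 → −7.
Net charge = (+5) + (−7) = −2.

-2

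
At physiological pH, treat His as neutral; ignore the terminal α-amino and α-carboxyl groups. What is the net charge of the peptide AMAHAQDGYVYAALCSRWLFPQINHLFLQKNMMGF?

At pH ~7.4 the Lys and Arg side chains are protonated (+1), the Asp and Glu side chains are deprotonated (−1), and with His taken as neutral all other side chains carry no charge.
Positive (K, R): R17, K30 → +2.
Negative (D, E): D7 → −1.
Net charge = (+2) + (−1) = +1.

+1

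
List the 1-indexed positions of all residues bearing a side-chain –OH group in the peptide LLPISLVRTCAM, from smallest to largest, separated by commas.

The –OH-bearing residues are Ser, Thr (aliphatic alcohols), and Tyr (phenol).
Matching residues: S5, T9.

5, 9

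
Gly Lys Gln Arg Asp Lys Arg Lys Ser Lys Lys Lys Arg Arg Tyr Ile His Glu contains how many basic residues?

11

Lysine (K), arginine (R), and histidine (H) have basic, nitrogen-containing side chains.
Matching residues: Lys2, Arg4, Lys6, Arg7, Lys8, Lys10, Lys11, Lys12, Arg13, Arg14, His17.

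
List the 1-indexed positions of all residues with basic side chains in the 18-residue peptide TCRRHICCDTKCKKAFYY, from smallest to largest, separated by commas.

Lysine (K), arginine (R), and histidine (H) have basic, nitrogen-containing side chains.
Matching residues: R3, R4, H5, K11, K13, K14.

3, 4, 5, 11, 13, 14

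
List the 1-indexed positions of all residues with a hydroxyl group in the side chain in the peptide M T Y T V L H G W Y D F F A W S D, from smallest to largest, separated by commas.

Serine (S), threonine (T), and tyrosine (Y) each carry a hydroxyl group on the side chain.
Matching residues: T2, Y3, T4, Y10, S16.

2, 3, 4, 10, 16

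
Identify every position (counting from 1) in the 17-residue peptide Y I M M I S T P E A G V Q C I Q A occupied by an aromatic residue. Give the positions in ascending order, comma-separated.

1

Matching residues: Y1.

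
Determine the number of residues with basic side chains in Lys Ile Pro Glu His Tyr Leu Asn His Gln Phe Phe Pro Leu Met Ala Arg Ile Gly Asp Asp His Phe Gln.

5

Lysine (K), arginine (R), and histidine (H) have basic, nitrogen-containing side chains.
Matching residues: Lys1, His5, His9, Arg17, His22.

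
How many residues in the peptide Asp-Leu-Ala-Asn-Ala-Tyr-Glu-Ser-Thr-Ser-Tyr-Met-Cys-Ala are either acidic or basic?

2

Acidic: D, E. Basic: H, K, R.
Acidic residues here: Asp1, Glu7 (2).
Basic residues here: none (0).
The two groups share no amino acid, so total = 2 + 0 = 2.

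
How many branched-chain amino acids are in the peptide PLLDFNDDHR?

2

The BCAAs are Val, Leu, and Ile — aliphatic side chains with a branch point.
Matching residues: L2, L3.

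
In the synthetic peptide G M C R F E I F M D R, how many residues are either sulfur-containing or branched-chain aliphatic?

Sulfur-containing: C, M. Branched-chain aliphatic: I, L, V.
Sulfur-containing residues here: M2, C3, M9 (3).
Branched-chain aliphatic residues here: I7 (1).
The two groups share no amino acid, so total = 3 + 1 = 4.

4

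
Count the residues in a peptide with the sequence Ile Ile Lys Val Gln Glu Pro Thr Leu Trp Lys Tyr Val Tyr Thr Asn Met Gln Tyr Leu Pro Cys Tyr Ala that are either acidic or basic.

3

Acidic: D, E. Basic: H, K, R.
Acidic residues here: Glu6 (1).
Basic residues here: Lys3, Lys11 (2).
The two groups share no amino acid, so total = 1 + 2 = 3.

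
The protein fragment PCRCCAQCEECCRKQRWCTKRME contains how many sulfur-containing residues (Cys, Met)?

Matching residues: C2, C4, C5, C8, C11, C12, C18, M22.

8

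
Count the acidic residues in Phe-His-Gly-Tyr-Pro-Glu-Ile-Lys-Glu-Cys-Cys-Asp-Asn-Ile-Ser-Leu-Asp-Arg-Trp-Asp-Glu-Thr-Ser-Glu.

Only D (aspartate) and E (glutamate) carry a side-chain carboxylic acid.
Matching residues: Glu6, Glu9, Asp12, Asp17, Asp20, Glu21, Glu24.

7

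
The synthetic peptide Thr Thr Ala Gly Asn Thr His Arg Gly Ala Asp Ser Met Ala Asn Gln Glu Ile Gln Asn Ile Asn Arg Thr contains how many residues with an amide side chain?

The amide-side-chain residues are Asn (N) and Gln (Q).
Matching residues: Asn5, Asn15, Gln16, Gln19, Asn20, Asn22.

6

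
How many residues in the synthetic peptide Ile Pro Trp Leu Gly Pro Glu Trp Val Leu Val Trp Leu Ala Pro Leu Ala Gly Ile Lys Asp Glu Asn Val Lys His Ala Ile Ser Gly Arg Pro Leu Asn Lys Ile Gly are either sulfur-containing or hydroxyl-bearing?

1

Sulfur-containing: C, M. Hydroxyl-bearing: S, T, Y.
Sulfur-containing residues here: none (0).
Hydroxyl-bearing residues here: Ser29 (1).
The two groups share no amino acid, so total = 0 + 1 = 1.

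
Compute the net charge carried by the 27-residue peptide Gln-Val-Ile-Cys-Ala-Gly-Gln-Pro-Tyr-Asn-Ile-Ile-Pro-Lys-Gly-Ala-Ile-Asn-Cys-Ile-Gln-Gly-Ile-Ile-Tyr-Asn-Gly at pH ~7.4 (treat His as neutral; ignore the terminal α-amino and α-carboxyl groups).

+1

The side chains ionized at physiological pH are Lys/Arg (+1) and Asp/Glu (−1); with His treated as neutral, nothing else contributes.
Positive (K, R): Lys14 → +1.
Negative (D, E): none → −0.
Net charge = (+1) + (−0) = +1.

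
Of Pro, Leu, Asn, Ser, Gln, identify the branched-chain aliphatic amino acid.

Leu

Valine (V), leucine (L), and isoleucine (I) are the branched-chain amino acids.
Of the listed options, only Leu belongs to this group.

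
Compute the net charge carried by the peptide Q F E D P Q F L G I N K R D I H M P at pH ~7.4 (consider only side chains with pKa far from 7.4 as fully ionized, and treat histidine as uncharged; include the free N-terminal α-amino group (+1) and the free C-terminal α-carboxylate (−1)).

-1

Near pH 7.4, K and R contribute +1 each, D and E contribute −1 each, and every other side chain (His included, as stated) is uncharged.
Positive (K, R): K12, R13 → +2.
Negative (D, E): E3, D4, D14 → −3.
The N-terminus (+1) and C-terminus (−1) cancel.
Net charge = (+2) + (−3) = −1.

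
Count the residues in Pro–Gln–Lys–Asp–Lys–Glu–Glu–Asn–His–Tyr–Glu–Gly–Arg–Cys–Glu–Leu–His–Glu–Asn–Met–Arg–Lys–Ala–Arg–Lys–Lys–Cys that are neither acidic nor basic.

Acidic: D, E. Basic: K, R, H. All other residues are neither.
Matching residues: Pro1, Gln2, Asn8, Tyr10, Gly12, Cys14, Leu16, Asn19, Met20, Ala23, Cys27.

11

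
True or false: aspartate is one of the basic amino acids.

K, R, and H are the three residues with basic side chains (ε-amine, guanidinium, and imidazole respectively).
Aspartate is not in this group.

False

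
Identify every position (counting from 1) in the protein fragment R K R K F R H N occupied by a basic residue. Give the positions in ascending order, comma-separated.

1, 2, 3, 4, 6, 7

Lysine (K), arginine (R), and histidine (H) have basic, nitrogen-containing side chains.
Matching residues: R1, K2, R3, K4, R6, H7.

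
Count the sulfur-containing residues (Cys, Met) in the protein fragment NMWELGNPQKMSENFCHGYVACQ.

Matching residues: M2, M11, C16, C22.

4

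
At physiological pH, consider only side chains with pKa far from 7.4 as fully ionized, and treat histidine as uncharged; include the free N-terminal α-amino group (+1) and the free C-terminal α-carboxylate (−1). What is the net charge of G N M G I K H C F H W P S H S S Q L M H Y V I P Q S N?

At pH ~7.4 the Lys and Arg side chains are protonated (+1), the Asp and Glu side chains are deprotonated (−1), and with His taken as neutral all other side chains carry no charge.
Positive (K, R): K6 → +1.
Negative (D, E): none → −0.
The N-terminus (+1) and C-terminus (−1) cancel.
Net charge = (+1) + (−0) = +1.

+1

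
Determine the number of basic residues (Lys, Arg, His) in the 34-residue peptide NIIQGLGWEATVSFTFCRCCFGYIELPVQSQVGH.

Matching residues: R18, H34.

2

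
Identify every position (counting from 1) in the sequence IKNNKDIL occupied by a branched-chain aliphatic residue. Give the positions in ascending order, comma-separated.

1, 7, 8

V, L, and I make up the branched-chain aliphatic group.
Matching residues: I1, I7, L8.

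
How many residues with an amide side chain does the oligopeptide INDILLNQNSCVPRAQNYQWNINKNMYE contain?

10

Only N (asparagine) and Q (glutamine) carry a side-chain carboxamide.
Matching residues: N2, N7, Q8, N9, Q16, N17, Q19, N21, N23, N25.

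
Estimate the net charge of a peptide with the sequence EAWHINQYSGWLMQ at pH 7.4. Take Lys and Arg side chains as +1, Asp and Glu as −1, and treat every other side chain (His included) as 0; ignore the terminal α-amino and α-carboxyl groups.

Positive (K, R): none → +0.
Negative (D, E): E1 → −1.
Net charge = (+0) + (−1) = −1.

-1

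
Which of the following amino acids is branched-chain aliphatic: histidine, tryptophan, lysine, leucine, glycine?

leucine

V, L, and I make up the branched-chain aliphatic group.
Of the listed options, only leucine belongs to this group.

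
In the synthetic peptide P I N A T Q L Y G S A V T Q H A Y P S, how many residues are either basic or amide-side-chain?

Basic: H, K, R. Amide-side-chain: N, Q.
Basic residues here: H15 (1).
Amide-side-chain residues here: N3, Q6, Q14 (3).
The two groups share no amino acid, so total = 1 + 3 = 4.

4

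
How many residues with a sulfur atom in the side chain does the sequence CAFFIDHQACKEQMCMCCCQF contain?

Cysteine (C, thiol) and methionine (M, thioether) are the two sulfur-containing amino acids.
Matching residues: C1, C10, M14, C15, M16, C17, C18, C19.

8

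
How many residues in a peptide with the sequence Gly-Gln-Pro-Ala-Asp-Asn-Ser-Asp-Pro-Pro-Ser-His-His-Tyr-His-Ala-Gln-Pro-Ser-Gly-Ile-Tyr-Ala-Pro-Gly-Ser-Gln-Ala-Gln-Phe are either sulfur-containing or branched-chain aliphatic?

Sulfur-containing: C, M. Branched-chain aliphatic: I, L, V.
Sulfur-containing residues here: none (0).
Branched-chain aliphatic residues here: Ile21 (1).
The two groups share no amino acid, so total = 0 + 1 = 1.

1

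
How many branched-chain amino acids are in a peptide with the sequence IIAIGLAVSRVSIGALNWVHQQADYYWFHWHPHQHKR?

9

The BCAAs are Val, Leu, and Ile — aliphatic side chains with a branch point.
Matching residues: I1, I2, I4, L6, V8, V11, I13, L16, V19.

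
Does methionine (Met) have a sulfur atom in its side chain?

Yes

Cysteine (C, thiol) and methionine (M, thioether) are the two sulfur-containing amino acids.
Methionine is in this group.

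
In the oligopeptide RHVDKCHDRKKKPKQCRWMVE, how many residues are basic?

K, R, and H are the three residues with basic side chains (ε-amine, guanidinium, and imidazole respectively).
Matching residues: R1, H2, K5, H7, R9, K10, K11, K12, K14, R17.

10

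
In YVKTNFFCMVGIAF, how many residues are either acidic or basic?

1

Acidic: D, E. Basic: H, K, R.
Acidic residues here: none (0).
Basic residues here: K3 (1).
The two groups share no amino acid, so total = 0 + 1 = 1.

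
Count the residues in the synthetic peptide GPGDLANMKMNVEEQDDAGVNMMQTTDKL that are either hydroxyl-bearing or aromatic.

Hydroxyl-bearing: S, T, Y. Aromatic: F, W, Y.
Hydroxyl-bearing residues here: T25, T26 (2).
Aromatic residues here: none (0).
(Y belongs to both groups, but none appear in this sequence.) Total = 2 + 0 = 2.

2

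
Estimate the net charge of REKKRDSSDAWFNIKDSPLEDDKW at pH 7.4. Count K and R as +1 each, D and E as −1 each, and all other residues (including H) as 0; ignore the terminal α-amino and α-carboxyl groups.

Positive (K, R): R1, K3, K4, R5, K15, K23 → +6.
Negative (D, E): E2, D6, D9, D16, E20, D21, D22 → −7.
Net charge = (+6) + (−7) = −1.

-1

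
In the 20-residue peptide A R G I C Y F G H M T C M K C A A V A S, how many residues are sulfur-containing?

The sulfur-bearing residues are cysteine (–SH) and methionine (–S–CH₃).
Matching residues: C5, M10, C12, M13, C15.

5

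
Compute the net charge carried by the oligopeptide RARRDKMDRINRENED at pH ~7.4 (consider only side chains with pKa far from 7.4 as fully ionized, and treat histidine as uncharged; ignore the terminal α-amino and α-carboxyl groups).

At pH ~7.4 the Lys and Arg side chains are protonated (+1), the Asp and Glu side chains are deprotonated (−1), and with His taken as neutral all other side chains carry no charge.
Positive (K, R): R1, R3, R4, K6, R9, R12 → +6.
Negative (D, E): D5, D8, E13, E15, D16 → −5.
Net charge = (+6) + (−5) = +1.

+1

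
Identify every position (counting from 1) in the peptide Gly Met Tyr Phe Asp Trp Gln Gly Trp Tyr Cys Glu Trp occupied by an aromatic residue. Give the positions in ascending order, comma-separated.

Matching residues: Tyr3, Phe4, Trp6, Trp9, Tyr10, Trp13.

3, 4, 6, 9, 10, 13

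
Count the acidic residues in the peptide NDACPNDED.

4

Aspartate (D) and glutamate (E) have carboxylic-acid side chains and are the acidic amino acids.
Matching residues: D2, D7, E8, D9.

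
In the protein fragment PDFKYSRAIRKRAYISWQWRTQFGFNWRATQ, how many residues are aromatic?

The aromatic amino acids are Phe (F, benzyl), Trp (W, indole), and Tyr (Y, phenol).
Matching residues: F3, Y5, Y14, W17, W19, F23, F25, W27.

8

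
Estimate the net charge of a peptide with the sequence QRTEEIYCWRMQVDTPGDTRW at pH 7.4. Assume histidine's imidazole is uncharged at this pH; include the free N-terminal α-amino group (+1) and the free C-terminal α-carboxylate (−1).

-1

The side chains ionized at physiological pH are Lys/Arg (+1) and Asp/Glu (−1); with His treated as neutral, nothing else contributes.
Positive (K, R): R2, R10, R20 → +3.
Negative (D, E): E4, E5, D14, D18 → −4.
The N-terminus (+1) and C-terminus (−1) cancel.
Net charge = (+3) + (−4) = −1.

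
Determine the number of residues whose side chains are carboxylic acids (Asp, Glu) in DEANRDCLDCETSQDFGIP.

Matching residues: D1, E2, D6, D9, E11, D15.

6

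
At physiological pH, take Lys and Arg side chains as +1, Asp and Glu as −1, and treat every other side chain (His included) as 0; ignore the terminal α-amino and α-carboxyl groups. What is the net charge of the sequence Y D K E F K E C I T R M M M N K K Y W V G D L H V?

+1

Positive (K, R): K3, K6, R11, K16, K17 → +5.
Negative (D, E): D2, E4, E7, D22 → −4.
Net charge = (+5) + (−4) = +1.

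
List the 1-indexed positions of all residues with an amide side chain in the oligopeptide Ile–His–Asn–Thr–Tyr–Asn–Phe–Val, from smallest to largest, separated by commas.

3, 6

Only N (asparagine) and Q (glutamine) carry a side-chain carboxamide.
Matching residues: Asn3, Asn6.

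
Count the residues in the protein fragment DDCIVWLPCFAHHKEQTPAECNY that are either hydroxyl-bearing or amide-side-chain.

4

Hydroxyl-bearing: S, T, Y. Amide-side-chain: N, Q.
Hydroxyl-bearing residues here: T17, Y23 (2).
Amide-side-chain residues here: Q16, N22 (2).
The two groups share no amino acid, so total = 2 + 2 = 4.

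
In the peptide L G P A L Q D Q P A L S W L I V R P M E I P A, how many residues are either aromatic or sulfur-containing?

Aromatic: F, W, Y. Sulfur-containing: C, M.
Aromatic residues here: W13 (1).
Sulfur-containing residues here: M19 (1).
The two groups share no amino acid, so total = 1 + 1 = 2.

2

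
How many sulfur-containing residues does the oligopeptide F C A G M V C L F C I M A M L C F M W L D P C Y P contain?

9

Cysteine (C, thiol) and methionine (M, thioether) are the two sulfur-containing amino acids.
Matching residues: C2, M5, C7, C10, M12, M14, C16, M18, C23.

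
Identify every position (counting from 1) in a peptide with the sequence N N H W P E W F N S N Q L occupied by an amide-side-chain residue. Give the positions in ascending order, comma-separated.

Only N (asparagine) and Q (glutamine) carry a side-chain carboxamide.
Matching residues: N1, N2, N9, N11, Q12.

1, 2, 9, 11, 12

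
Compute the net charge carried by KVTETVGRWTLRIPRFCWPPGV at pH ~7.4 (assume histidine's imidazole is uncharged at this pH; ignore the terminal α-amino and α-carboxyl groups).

At pH ~7.4 the Lys and Arg side chains are protonated (+1), the Asp and Glu side chains are deprotonated (−1), and with His taken as neutral all other side chains carry no charge.
Positive (K, R): K1, R8, R12, R15 → +4.
Negative (D, E): E4 → −1.
Net charge = (+4) + (−1) = +3.

+3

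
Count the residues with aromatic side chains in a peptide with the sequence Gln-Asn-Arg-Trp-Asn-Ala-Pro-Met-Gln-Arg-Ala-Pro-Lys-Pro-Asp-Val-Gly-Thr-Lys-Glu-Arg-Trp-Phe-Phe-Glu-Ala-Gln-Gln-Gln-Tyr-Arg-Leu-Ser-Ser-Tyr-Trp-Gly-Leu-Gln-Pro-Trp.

Phenylalanine (F), tryptophan (W), and tyrosine (Y) have aromatic ring side chains.
Matching residues: Trp4, Trp22, Phe23, Phe24, Tyr30, Tyr35, Trp36, Trp41.

8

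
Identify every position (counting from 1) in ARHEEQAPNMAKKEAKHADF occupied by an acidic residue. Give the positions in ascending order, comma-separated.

Matching residues: E4, E5, E14, D19.

4, 5, 14, 19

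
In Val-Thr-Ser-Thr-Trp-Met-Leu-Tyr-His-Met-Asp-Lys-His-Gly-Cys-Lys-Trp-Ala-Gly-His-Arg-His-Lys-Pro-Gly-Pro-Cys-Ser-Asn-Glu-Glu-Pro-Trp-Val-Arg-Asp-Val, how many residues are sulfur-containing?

4

The sulfur-bearing residues are cysteine (–SH) and methionine (–S–CH₃).
Matching residues: Met6, Met10, Cys15, Cys27.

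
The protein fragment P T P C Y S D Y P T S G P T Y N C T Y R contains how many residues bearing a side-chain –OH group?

10

The –OH-bearing residues are Ser, Thr (aliphatic alcohols), and Tyr (phenol).
Matching residues: T2, Y5, S6, Y8, T10, S11, T14, Y15, T18, Y19.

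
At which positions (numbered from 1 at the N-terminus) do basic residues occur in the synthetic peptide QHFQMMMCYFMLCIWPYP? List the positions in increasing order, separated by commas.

K, R, and H are the three residues with basic side chains (ε-amine, guanidinium, and imidazole respectively).
Matching residues: H2.

2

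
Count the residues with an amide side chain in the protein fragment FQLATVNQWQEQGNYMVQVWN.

8

Only N (asparagine) and Q (glutamine) carry a side-chain carboxamide.
Matching residues: Q2, N7, Q8, Q10, Q12, N14, Q18, N21.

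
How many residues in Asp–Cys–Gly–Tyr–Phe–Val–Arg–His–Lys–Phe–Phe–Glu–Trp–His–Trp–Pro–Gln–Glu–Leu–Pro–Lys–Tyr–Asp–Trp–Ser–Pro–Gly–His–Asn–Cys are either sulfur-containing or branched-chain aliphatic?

Sulfur-containing: C, M. Branched-chain aliphatic: I, L, V.
Sulfur-containing residues here: Cys2, Cys30 (2).
Branched-chain aliphatic residues here: Val6, Leu19 (2).
The two groups share no amino acid, so total = 2 + 2 = 4.

4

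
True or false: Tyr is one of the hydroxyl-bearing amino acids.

True

Serine (S), threonine (T), and tyrosine (Y) each carry a hydroxyl group on the side chain.
Tyrosine is in this group.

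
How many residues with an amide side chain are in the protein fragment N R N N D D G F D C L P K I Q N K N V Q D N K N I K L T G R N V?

The amide-side-chain residues are Asn (N) and Gln (Q).
Matching residues: N1, N3, N4, Q15, N16, N18, Q20, N22, N24, N31.

10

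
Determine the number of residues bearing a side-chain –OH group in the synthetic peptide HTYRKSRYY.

5

S, T, and Y are the three residues with a side-chain hydroxyl.
Matching residues: T2, Y3, S6, Y8, Y9.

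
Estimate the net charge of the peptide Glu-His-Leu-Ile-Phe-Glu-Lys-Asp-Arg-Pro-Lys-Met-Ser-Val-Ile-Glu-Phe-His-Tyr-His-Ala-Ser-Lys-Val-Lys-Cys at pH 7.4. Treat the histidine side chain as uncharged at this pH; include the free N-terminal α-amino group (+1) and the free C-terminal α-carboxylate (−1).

+1

At pH ~7.4 the Lys and Arg side chains are protonated (+1), the Asp and Glu side chains are deprotonated (−1), and with His taken as neutral all other side chains carry no charge.
Positive (K, R): Lys7, Arg9, Lys11, Lys23, Lys25 → +5.
Negative (D, E): Glu1, Glu6, Asp8, Glu16 → −4.
The N-terminus (+1) and C-terminus (−1) cancel.
Net charge = (+5) + (−4) = +1.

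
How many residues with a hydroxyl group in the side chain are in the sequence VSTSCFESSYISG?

Serine (S), threonine (T), and tyrosine (Y) each carry a hydroxyl group on the side chain.
Matching residues: S2, T3, S4, S8, S9, Y10, S12.

7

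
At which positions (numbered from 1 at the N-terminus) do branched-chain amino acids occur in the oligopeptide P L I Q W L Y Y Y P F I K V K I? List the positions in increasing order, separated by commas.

The BCAAs are Val, Leu, and Ile — aliphatic side chains with a branch point.
Matching residues: L2, I3, L6, I12, V14, I16.

2, 3, 6, 12, 14, 16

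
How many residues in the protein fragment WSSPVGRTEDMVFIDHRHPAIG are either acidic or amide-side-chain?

3

Acidic: D, E. Amide-side-chain: N, Q.
Acidic residues here: E9, D10, D15 (3).
Amide-side-chain residues here: none (0).
The two groups share no amino acid, so total = 3 + 0 = 3.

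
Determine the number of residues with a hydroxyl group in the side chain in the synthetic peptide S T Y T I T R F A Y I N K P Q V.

S, T, and Y are the three residues with a side-chain hydroxyl.
Matching residues: S1, T2, Y3, T4, T6, Y10.

6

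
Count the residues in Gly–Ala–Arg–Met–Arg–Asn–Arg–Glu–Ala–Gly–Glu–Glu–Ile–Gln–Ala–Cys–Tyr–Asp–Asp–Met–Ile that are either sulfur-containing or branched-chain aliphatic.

5

Sulfur-containing: C, M. Branched-chain aliphatic: I, L, V.
Sulfur-containing residues here: Met4, Cys16, Met20 (3).
Branched-chain aliphatic residues here: Ile13, Ile21 (2).
The two groups share no amino acid, so total = 3 + 2 = 5.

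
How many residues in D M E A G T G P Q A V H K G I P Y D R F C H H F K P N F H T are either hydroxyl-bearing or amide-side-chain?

Hydroxyl-bearing: S, T, Y. Amide-side-chain: N, Q.
Hydroxyl-bearing residues here: T6, Y17, T30 (3).
Amide-side-chain residues here: Q9, N27 (2).
The two groups share no amino acid, so total = 3 + 2 = 5.

5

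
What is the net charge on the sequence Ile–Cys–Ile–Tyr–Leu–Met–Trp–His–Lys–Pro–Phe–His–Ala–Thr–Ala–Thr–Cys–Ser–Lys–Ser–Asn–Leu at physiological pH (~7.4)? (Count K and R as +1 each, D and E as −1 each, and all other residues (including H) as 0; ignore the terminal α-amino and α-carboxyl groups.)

+2

Positive (K, R): Lys9, Lys19 → +2.
Negative (D, E): none → −0.
Net charge = (+2) + (−0) = +2.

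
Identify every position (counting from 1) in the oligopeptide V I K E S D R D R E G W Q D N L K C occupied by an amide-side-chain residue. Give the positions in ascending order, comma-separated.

13, 15

Asparagine (N) and glutamine (Q) have uncharged amide side chains.
Matching residues: Q13, N15.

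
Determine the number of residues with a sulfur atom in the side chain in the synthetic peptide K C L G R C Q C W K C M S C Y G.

6

The sulfur-bearing residues are cysteine (–SH) and methionine (–S–CH₃).
Matching residues: C2, C6, C8, C11, M12, C14.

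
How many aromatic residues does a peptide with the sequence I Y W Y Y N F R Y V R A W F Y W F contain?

The aromatic amino acids are Phe (F, benzyl), Trp (W, indole), and Tyr (Y, phenol).
Matching residues: Y2, W3, Y4, Y5, F7, Y9, W13, F14, Y15, W16, F17.

11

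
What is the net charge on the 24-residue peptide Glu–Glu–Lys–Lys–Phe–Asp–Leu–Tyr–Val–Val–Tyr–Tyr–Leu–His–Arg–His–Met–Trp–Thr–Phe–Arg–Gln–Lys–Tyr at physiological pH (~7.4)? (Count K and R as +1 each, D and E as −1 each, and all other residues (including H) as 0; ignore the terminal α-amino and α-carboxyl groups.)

Positive (K, R): Lys3, Lys4, Arg15, Arg21, Lys23 → +5.
Negative (D, E): Glu1, Glu2, Asp6 → −3.
Net charge = (+5) + (−3) = +2.

+2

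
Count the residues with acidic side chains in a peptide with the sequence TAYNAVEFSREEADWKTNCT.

4

Aspartate (D) and glutamate (E) have carboxylic-acid side chains and are the acidic amino acids.
Matching residues: E7, E11, E12, D14.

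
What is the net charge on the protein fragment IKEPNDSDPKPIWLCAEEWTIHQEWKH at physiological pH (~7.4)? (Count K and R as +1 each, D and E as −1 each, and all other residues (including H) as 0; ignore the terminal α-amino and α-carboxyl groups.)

-3

Positive (K, R): K2, K10, K26 → +3.
Negative (D, E): E3, D6, D8, E17, E18, E24 → −6.
Net charge = (+3) + (−6) = −3.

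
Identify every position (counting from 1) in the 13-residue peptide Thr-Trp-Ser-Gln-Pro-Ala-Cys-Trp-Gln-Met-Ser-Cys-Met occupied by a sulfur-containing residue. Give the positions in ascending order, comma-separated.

7, 10, 12, 13

Cysteine (C, thiol) and methionine (M, thioether) are the two sulfur-containing amino acids.
Matching residues: Cys7, Met10, Cys12, Met13.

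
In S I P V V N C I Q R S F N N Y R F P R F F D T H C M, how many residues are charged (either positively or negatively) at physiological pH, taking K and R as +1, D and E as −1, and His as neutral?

4

Charged side chains at pH ~7.4: K, R (positive); D, E (negative).
Matching residues: R10, R16, R19, D22.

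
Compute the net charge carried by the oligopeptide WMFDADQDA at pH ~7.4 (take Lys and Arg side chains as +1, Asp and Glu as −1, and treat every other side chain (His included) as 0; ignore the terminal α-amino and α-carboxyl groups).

Positive (K, R): none → +0.
Negative (D, E): D4, D6, D8 → −3.
Net charge = (+0) + (−3) = −3.

-3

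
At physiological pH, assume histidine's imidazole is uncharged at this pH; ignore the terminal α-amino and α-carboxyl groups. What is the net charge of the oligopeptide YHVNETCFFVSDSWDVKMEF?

At pH ~7.4 the Lys and Arg side chains are protonated (+1), the Asp and Glu side chains are deprotonated (−1), and with His taken as neutral all other side chains carry no charge.
Positive (K, R): K17 → +1.
Negative (D, E): E5, D12, D15, E19 → −4.
Net charge = (+1) + (−4) = −3.

-3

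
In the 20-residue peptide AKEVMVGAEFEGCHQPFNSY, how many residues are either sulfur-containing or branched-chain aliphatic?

4

Sulfur-containing: C, M. Branched-chain aliphatic: I, L, V.
Sulfur-containing residues here: M5, C13 (2).
Branched-chain aliphatic residues here: V4, V6 (2).
The two groups share no amino acid, so total = 2 + 2 = 4.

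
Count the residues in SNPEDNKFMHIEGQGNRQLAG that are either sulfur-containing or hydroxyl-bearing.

Sulfur-containing: C, M. Hydroxyl-bearing: S, T, Y.
Sulfur-containing residues here: M9 (1).
Hydroxyl-bearing residues here: S1 (1).
The two groups share no amino acid, so total = 1 + 1 = 2.

2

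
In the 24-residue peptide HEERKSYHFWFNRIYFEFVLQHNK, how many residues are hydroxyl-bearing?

3

S, T, and Y are the three residues with a side-chain hydroxyl.
Matching residues: S6, Y7, Y15.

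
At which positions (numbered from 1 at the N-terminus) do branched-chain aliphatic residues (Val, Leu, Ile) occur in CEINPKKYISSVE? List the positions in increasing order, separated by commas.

3, 9, 12

Matching residues: I3, I9, V12.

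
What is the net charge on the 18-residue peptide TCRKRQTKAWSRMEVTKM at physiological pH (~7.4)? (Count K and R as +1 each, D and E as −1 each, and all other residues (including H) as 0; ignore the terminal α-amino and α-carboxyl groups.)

+5

Positive (K, R): R3, K4, R5, K8, R12, K17 → +6.
Negative (D, E): E14 → −1.
Net charge = (+6) + (−1) = +5.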